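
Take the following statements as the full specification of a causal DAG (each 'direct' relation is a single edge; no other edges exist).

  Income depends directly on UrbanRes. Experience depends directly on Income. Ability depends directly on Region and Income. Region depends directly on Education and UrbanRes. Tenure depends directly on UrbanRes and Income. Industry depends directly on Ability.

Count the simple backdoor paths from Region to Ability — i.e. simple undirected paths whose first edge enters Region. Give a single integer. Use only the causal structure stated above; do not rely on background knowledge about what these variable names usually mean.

2

A backdoor path from Region to Ability is any simple undirected path whose first edge points into Region (i.e. leaves Region via a parent).
Parents of Region: {Education, UrbanRes}.
Enumerating:
  P1: Region <- UrbanRes -> Income -> Ability
  P2: Region <- UrbanRes -> Tenure <- Income -> Ability
That exhausts the simple backdoor paths. Count: 2.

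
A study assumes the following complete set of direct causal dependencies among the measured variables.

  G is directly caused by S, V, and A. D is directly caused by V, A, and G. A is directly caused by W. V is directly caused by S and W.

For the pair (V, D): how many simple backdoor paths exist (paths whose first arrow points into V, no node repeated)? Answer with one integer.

A backdoor path from V to D is any simple undirected path whose first edge points into V (i.e. leaves V via a parent).
Parents of V: {S, W}.
Enumerating:
  P1: V <- S -> G <- A -> D
  P2: V <- S -> G -> D
  P3: V <- W -> A -> G -> D
  P4: V <- W -> A -> D
That exhausts the simple backdoor paths. Count: 4.

4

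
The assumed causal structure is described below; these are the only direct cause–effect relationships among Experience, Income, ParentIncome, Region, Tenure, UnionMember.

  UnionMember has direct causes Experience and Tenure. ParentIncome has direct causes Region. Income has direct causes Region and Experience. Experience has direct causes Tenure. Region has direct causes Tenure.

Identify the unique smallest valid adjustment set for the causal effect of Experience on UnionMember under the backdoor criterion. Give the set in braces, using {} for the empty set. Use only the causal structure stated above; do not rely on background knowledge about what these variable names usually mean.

{Tenure}

Variables eligible for adjustment (non-descendants of Experience, excluding Experience and UnionMember): {ParentIncome, Region, Tenure}.
Backdoor paths from Experience to UnionMember:
  P1: Experience <- Tenure -> UnionMember
The empty set is not sufficient: P1 (Experience <- Tenure -> UnionMember) has no collider blocking it and no conditioned non-collider, so it is open.
Try {Tenure}:
  P1: blocked at fork node Tenure ∈ conditioning set.
{Tenure} contains no descendant of Experience and blocks every backdoor path.
No other singleton works — e.g. {Region} leaves P1 open — so {Tenure} is the unique smallest valid adjustment set.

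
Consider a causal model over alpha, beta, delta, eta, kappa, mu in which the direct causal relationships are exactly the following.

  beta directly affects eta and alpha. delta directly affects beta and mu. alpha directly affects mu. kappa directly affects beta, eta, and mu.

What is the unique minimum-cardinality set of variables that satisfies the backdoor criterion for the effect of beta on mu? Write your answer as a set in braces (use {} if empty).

Variables eligible for adjustment (non-descendants of beta, excluding beta and mu): {delta, kappa}.
Backdoor paths from beta to mu:
  P1: beta <- kappa -> mu
  P2: beta <- delta -> mu
The empty set is not sufficient: P1 (beta <- kappa -> mu) has no collider blocking it and no conditioned non-collider, so it is open.
Try {delta, kappa}:
  P1: blocked at fork node kappa ∈ conditioning set.
  P2: blocked at fork node delta ∈ conditioning set.
{delta, kappa} contains no descendant of beta and blocks every backdoor path.
Every element of {delta, kappa} is needed (dropping delta leaves P2 open; dropping kappa leaves P1 open), so no proper subset is valid.
Among all size-2 subsets of the eligible variables, only {delta, kappa} blocks every backdoor path, so it is the unique smallest valid adjustment set.

{delta, kappa}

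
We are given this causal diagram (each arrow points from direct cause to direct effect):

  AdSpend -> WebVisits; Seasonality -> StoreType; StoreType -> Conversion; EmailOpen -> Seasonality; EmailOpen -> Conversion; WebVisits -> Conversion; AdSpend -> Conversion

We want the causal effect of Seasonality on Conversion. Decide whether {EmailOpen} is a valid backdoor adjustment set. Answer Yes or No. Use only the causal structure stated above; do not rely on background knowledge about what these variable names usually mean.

Yes

Backdoor paths from Seasonality to Conversion (paths whose first edge points into Seasonality):
  P1: Seasonality <- EmailOpen -> Conversion
Condition 1 (no descendant of Seasonality in the set): holds — descendants of Seasonality are {Conversion, StoreType}; none are in {EmailOpen}.
Condition 2 (every backdoor path blocked by {EmailOpen}):
  P1: blocked at fork node EmailOpen ∈ conditioning set.
{EmailOpen} satisfies the backdoor criterion.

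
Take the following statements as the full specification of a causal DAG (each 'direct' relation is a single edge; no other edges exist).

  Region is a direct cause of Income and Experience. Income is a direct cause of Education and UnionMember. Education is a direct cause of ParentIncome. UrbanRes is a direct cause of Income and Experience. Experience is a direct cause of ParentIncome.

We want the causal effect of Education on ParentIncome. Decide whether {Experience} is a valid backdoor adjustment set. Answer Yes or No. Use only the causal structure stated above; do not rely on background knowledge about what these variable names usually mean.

Backdoor paths from Education to ParentIncome (paths whose first edge points into Education):
  P1: Education <- Income <- UrbanRes -> Experience -> ParentIncome
  P2: Education <- Income <- Region -> Experience -> ParentIncome
Condition 1 (no descendant of Education in the set): holds — descendants of Education are {ParentIncome}; none are in {Experience}.
Condition 2 (every backdoor path blocked by {Experience}):
  P1: blocked at chain node Experience ∈ conditioning set.
  P2: blocked at chain node Experience ∈ conditioning set.
{Experience} satisfies the backdoor criterion.

Yes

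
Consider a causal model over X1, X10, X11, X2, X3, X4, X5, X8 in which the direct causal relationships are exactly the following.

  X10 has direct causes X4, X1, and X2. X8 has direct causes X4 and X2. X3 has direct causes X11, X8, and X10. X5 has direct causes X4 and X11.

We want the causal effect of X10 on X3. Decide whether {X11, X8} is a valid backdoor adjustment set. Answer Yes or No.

Backdoor paths from X10 to X3 (paths whose first edge points into X10):
  P1: X10 <- X4 -> X8 -> X3
  P2: X10 <- X4 -> X5 <- X11 -> X3
  P3: X10 <- X2 -> X8 <- X4 -> X5 <- X11 -> X3
  P4: X10 <- X2 -> X8 -> X3
Condition 1 (no descendant of X10 in the set): holds — descendants of X10 are {X3}; none are in {X11, X8}.
Condition 2 (every backdoor path blocked by {X11, X8}):
  P1: blocked at chain node X8 ∈ conditioning set.
  P2: blocked at collider X5 (neither it nor any descendant is in the conditioning set).
  P3: blocked at collider X5 (neither it nor any descendant is in the conditioning set).
  P4: blocked at chain node X8 ∈ conditioning set.
{X11, X8} satisfies the backdoor criterion.

Yes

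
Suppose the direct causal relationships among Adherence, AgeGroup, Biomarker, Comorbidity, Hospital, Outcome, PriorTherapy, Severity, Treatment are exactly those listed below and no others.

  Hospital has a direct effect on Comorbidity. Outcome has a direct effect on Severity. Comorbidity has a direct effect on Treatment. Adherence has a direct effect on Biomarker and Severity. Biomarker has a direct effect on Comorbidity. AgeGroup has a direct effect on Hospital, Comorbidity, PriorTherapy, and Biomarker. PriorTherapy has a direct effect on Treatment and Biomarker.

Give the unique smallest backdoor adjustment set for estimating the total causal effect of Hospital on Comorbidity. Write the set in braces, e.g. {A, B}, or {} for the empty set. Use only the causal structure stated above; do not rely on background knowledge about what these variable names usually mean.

{AgeGroup}

Variables eligible for adjustment (non-descendants of Hospital, excluding Hospital and Comorbidity): {Adherence, AgeGroup, Biomarker, Outcome, PriorTherapy, Severity}.
Backdoor paths from Hospital to Comorbidity:
  P1: Hospital <- AgeGroup -> PriorTherapy -> Biomarker -> Comorbidity
  P2: Hospital <- AgeGroup -> PriorTherapy -> Treatment <- Comorbidity
  P3: Hospital <- AgeGroup -> Biomarker <- PriorTherapy -> Treatment <- Comorbidity
  P4: Hospital <- AgeGroup -> Biomarker -> Comorbidity
  P5: Hospital <- AgeGroup -> Comorbidity
The empty set is not sufficient: P1 (Hospital <- AgeGroup -> PriorTherapy -> Biomarker -> Comorbidity) has no collider blocking it and no conditioned non-collider, so it is open.
Try {AgeGroup}:
  P1: blocked at fork node AgeGroup ∈ conditioning set.
  P2: blocked at fork node AgeGroup ∈ conditioning set.
  P3: blocked at fork node AgeGroup ∈ conditioning set.
  P4: blocked at fork node AgeGroup ∈ conditioning set.
  P5: blocked at fork node AgeGroup ∈ conditioning set.
{AgeGroup} contains no descendant of Hospital and blocks every backdoor path.
No other singleton works — e.g. {Adherence} leaves P1 open — so {AgeGroup} is the unique smallest valid adjustment set.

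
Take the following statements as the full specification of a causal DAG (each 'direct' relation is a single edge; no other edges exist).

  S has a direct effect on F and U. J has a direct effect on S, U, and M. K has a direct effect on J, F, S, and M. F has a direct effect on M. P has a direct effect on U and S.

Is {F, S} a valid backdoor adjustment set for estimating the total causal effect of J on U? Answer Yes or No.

No

Backdoor paths from J to U (paths whose first edge points into J):
  P1: J <- K -> S <- P -> U
  P2: J <- K -> S -> U
  P3: J <- K -> F <- S <- P -> U
  P4: J <- K -> F <- S -> U
  P5: J <- K -> M <- F <- S <- P -> U
  P6: J <- K -> M <- F <- S -> U
Condition 1 (no descendant of J in the set): FAILS — F and S are descendants of J.
Condition 2 (every backdoor path blocked by {F, S}):
  P1: open — collider(s) S are conditioned on (or have a conditioned descendant) and no non-collider on the path is in the set.
  P2: blocked at chain node S ∈ conditioning set.
  P3: blocked at chain node S ∈ conditioning set.
  P4: blocked at fork node S ∈ conditioning set.
  P5: blocked at collider M (neither it nor any descendant is in the conditioning set).
  P6: blocked at collider M (neither it nor any descendant is in the conditioning set).
{F, S} does not satisfy the backdoor criterion.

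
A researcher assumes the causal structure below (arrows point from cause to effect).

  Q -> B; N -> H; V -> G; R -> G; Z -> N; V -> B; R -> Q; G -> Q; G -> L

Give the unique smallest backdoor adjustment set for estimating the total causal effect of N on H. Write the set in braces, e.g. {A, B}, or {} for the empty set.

{}

Variables eligible for adjustment (non-descendants of N, excluding N and H): {B, G, L, Q, R, V, Z}.
Backdoor paths from N to H:
  (none)
With no backdoor paths the empty set already satisfies the criterion, and it is trivially minimal.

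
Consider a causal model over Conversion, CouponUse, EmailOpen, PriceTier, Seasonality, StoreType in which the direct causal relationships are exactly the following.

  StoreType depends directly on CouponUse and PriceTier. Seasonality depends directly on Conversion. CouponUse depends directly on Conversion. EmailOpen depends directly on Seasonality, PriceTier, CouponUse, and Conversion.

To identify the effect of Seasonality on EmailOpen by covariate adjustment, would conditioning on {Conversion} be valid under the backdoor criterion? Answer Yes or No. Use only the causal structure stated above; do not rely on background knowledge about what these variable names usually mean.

Yes

Backdoor paths from Seasonality to EmailOpen (paths whose first edge points into Seasonality):
  P1: Seasonality <- Conversion -> CouponUse -> StoreType <- PriceTier -> EmailOpen
  P2: Seasonality <- Conversion -> CouponUse -> EmailOpen
  P3: Seasonality <- Conversion -> EmailOpen
Condition 1 (no descendant of Seasonality in the set): holds — descendants of Seasonality are {EmailOpen}; none are in {Conversion}.
Condition 2 (every backdoor path blocked by {Conversion}):
  P1: blocked at fork node Conversion ∈ conditioning set.
  P2: blocked at fork node Conversion ∈ conditioning set.
  P3: blocked at fork node Conversion ∈ conditioning set.
{Conversion} satisfies the backdoor criterion.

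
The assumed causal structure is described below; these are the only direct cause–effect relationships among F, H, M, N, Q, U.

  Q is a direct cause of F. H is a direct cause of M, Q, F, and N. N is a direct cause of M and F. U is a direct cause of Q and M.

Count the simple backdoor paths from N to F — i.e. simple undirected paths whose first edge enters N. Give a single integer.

A backdoor path from N to F is any simple undirected path whose first edge points into N (i.e. leaves N via a parent).
Parents of N: {H}.
Enumerating:
  P1: N <- H -> Q -> F
  P2: N <- H -> F
  P3: N <- H -> M <- U -> Q -> F
That exhausts the simple backdoor paths. Count: 3.

3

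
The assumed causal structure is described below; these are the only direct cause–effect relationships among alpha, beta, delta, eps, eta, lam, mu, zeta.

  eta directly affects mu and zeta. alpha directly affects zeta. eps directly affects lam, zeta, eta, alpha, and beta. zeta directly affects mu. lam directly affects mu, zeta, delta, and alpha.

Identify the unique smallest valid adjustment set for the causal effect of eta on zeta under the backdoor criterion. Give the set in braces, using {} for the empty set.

{eps}

Variables eligible for adjustment (non-descendants of eta, excluding eta and zeta): {alpha, beta, delta, eps, lam}.
Backdoor paths from eta to zeta:
  P1: eta <- eps -> lam -> alpha -> zeta
  P2: eta <- eps -> lam -> zeta
  P3: eta <- eps -> lam -> mu <- zeta
  P4: eta <- eps -> alpha <- lam -> zeta
  P5: eta <- eps -> alpha <- lam -> mu <- zeta
  P6: eta <- eps -> alpha -> zeta
  P7: eta <- eps -> zeta
The empty set is not sufficient: P1 (eta <- eps -> lam -> alpha -> zeta) has no collider blocking it and no conditioned non-collider, so it is open.
Try {eps}:
  P1: blocked at fork node eps ∈ conditioning set.
  P2: blocked at fork node eps ∈ conditioning set.
  P3: blocked at fork node eps ∈ conditioning set.
  P4: blocked at fork node eps ∈ conditioning set.
  P5: blocked at fork node eps ∈ conditioning set.
  P6: blocked at fork node eps ∈ conditioning set.
  P7: blocked at fork node eps ∈ conditioning set.
{eps} contains no descendant of eta and blocks every backdoor path.
No other singleton works — e.g. {lam} leaves P6 open — so {eps} is the unique smallest valid adjustment set.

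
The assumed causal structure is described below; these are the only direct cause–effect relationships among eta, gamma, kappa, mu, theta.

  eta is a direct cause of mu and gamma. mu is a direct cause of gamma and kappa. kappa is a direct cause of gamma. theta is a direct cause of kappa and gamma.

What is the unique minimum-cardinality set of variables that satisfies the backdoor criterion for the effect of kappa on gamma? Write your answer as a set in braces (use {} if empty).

Variables eligible for adjustment (non-descendants of kappa, excluding kappa and gamma): {eta, mu, theta}.
Backdoor paths from kappa to gamma:
  P1: kappa <- theta -> gamma
  P2: kappa <- mu <- eta -> gamma
  P3: kappa <- mu -> gamma
The empty set is not sufficient: P1 (kappa <- theta -> gamma) has no collider blocking it and no conditioned non-collider, so it is open.
Try {mu, theta}:
  P1: blocked at fork node theta ∈ conditioning set.
  P2: blocked at chain node mu ∈ conditioning set.
  P3: blocked at fork node mu ∈ conditioning set.
{mu, theta} contains no descendant of kappa and blocks every backdoor path.
Every element of {mu, theta} is needed (dropping mu leaves P2 open; dropping theta leaves P1 open), so no proper subset is valid.
Among all size-2 subsets of the eligible variables, only {mu, theta} blocks every backdoor path, so it is the unique smallest valid adjustment set.

{mu, theta}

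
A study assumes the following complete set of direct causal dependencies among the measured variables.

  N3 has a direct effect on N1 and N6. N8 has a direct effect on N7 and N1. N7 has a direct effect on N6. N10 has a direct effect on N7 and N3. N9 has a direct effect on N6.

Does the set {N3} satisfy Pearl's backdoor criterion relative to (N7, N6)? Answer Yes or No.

Backdoor paths from N7 to N6 (paths whose first edge points into N7):
  P1: N7 <- N8 -> N1 <- N3 -> N6
  P2: N7 <- N10 -> N3 -> N6
Condition 1 (no descendant of N7 in the set): holds — descendants of N7 are {N6}; none are in {N3}.
Condition 2 (every backdoor path blocked by {N3}):
  P1: blocked at collider N1 (neither it nor any descendant is in the conditioning set).
  P2: blocked at chain node N3 ∈ conditioning set.
{N3} satisfies the backdoor criterion.

Yes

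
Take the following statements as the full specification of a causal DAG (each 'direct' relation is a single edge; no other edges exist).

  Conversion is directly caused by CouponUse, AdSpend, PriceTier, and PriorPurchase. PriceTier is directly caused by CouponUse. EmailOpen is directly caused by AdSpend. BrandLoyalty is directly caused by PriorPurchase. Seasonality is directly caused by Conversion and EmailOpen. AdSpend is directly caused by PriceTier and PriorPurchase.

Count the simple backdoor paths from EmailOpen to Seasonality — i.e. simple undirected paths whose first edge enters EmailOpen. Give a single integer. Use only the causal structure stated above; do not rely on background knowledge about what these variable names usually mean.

A backdoor path from EmailOpen to Seasonality is any simple undirected path whose first edge points into EmailOpen (i.e. leaves EmailOpen via a parent).
Parents of EmailOpen: {AdSpend}.
Enumerating:
  P1: EmailOpen <- AdSpend <- PriceTier <- CouponUse -> Conversion -> Seasonality
  P2: EmailOpen <- AdSpend <- PriceTier -> Conversion -> Seasonality
  P3: EmailOpen <- AdSpend <- PriorPurchase -> Conversion -> Seasonality
  P4: EmailOpen <- AdSpend -> Conversion -> Seasonality
That exhausts the simple backdoor paths. Count: 4.

4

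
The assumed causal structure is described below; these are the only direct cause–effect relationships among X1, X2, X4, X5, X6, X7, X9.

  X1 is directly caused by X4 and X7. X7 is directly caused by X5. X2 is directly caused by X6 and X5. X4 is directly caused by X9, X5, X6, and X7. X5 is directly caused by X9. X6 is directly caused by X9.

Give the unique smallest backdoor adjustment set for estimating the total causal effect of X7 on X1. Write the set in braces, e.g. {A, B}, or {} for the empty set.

{X5}

Variables eligible for adjustment (non-descendants of X7, excluding X7 and X1): {X2, X5, X6, X9}.
Backdoor paths from X7 to X1:
  P1: X7 <- X5 <- X9 -> X6 -> X4 -> X1
  P2: X7 <- X5 <- X9 -> X4 -> X1
  P3: X7 <- X5 -> X4 -> X1
  P4: X7 <- X5 -> X2 <- X6 <- X9 -> X4 -> X1
  P5: X7 <- X5 -> X2 <- X6 -> X4 -> X1
The empty set is not sufficient: P1 (X7 <- X5 <- X9 -> X6 -> X4 -> X1) has no collider blocking it and no conditioned non-collider, so it is open.
Try {X5}:
  P1: blocked at chain node X5 ∈ conditioning set.
  P2: blocked at chain node X5 ∈ conditioning set.
  P3: blocked at fork node X5 ∈ conditioning set.
  P4: blocked at fork node X5 ∈ conditioning set.
  P5: blocked at fork node X5 ∈ conditioning set.
{X5} contains no descendant of X7 and blocks every backdoor path.
No other singleton works — e.g. {X9} leaves P3 open — so {X5} is the unique smallest valid adjustment set.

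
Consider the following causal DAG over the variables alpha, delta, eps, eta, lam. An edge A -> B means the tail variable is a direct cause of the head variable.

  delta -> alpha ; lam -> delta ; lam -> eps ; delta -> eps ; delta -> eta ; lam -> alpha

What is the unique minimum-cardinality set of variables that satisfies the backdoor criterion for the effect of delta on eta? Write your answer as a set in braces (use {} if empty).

Variables eligible for adjustment (non-descendants of delta, excluding delta and eta): {lam}.
Backdoor paths from delta to eta:
  (none)
With no backdoor paths the empty set already satisfies the criterion, and it is trivially minimal.

{}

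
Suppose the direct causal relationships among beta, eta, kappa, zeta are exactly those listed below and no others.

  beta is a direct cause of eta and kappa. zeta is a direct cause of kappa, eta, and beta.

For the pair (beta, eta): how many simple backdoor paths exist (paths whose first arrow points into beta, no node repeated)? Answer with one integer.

A backdoor path from beta to eta is any simple undirected path whose first edge points into beta (i.e. leaves beta via a parent).
Parents of beta: {zeta}.
Enumerating:
  P1: beta <- zeta -> eta
That exhausts the simple backdoor paths. Count: 1.

1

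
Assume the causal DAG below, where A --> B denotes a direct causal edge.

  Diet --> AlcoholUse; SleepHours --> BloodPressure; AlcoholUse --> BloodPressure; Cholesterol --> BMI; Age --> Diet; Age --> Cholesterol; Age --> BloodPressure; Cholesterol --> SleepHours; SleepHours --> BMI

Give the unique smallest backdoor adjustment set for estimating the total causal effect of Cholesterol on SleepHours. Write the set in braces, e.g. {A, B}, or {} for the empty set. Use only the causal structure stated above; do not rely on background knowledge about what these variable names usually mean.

{}

Variables eligible for adjustment (non-descendants of Cholesterol, excluding Cholesterol and SleepHours): {Age, AlcoholUse, Diet}.
Backdoor paths from Cholesterol to SleepHours:
  P1: Cholesterol <- Age -> Diet -> AlcoholUse -> BloodPressure <- SleepHours
  P2: Cholesterol <- Age -> BloodPressure <- SleepHours
Each backdoor path contains an unconditioned collider, so every path is already blocked with the empty conditioning set:
  P1: blocked at collider BloodPressure (neither it nor any descendant is in the conditioning set).
  P2: blocked at collider BloodPressure (neither it nor any descendant is in the conditioning set).
The empty set is therefore the unique smallest valid set.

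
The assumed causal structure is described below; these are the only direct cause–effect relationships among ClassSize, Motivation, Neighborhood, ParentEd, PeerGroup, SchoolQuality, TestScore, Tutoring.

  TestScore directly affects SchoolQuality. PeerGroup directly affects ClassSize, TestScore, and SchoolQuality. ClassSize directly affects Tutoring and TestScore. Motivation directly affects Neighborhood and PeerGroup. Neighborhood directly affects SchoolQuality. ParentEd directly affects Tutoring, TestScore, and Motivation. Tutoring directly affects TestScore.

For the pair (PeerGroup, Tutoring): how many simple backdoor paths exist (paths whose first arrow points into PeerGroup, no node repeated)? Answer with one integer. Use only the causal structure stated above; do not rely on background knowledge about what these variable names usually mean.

6

A backdoor path from PeerGroup to Tutoring is any simple undirected path whose first edge points into PeerGroup (i.e. leaves PeerGroup via a parent).
Parents of PeerGroup: {Motivation}.
Enumerating:
  P1: PeerGroup <- Motivation <- ParentEd -> Tutoring
  P2: PeerGroup <- Motivation <- ParentEd -> TestScore <- ClassSize -> Tutoring
  P3: PeerGroup <- Motivation <- ParentEd -> TestScore <- Tutoring
  P4: PeerGroup <- Motivation -> Neighborhood -> SchoolQuality <- TestScore <- ParentEd -> Tutoring
  P5: PeerGroup <- Motivation -> Neighborhood -> SchoolQuality <- TestScore <- ClassSize -> Tutoring
  P6: PeerGroup <- Motivation -> Neighborhood -> SchoolQuality <- TestScore <- Tutoring
That exhausts the simple backdoor paths. Count: 6.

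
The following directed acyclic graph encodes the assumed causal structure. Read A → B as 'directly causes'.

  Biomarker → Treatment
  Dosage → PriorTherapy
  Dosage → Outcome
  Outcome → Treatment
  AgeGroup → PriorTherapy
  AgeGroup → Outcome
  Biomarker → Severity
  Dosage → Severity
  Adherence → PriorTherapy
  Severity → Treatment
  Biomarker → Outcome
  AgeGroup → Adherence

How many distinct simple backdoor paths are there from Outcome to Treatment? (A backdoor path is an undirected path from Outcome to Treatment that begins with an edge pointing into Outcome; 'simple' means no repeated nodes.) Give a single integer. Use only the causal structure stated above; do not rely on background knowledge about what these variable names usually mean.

A backdoor path from Outcome to Treatment is any simple undirected path whose first edge points into Outcome (i.e. leaves Outcome via a parent).
Parents of Outcome: {AgeGroup, Biomarker, Dosage}.
Enumerating:
  P1: Outcome <- Dosage -> Severity <- Biomarker -> Treatment
  P2: Outcome <- Dosage -> Severity -> Treatment
  P3: Outcome <- Biomarker -> Severity -> Treatment
  P4: Outcome <- Biomarker -> Treatment
  P5: Outcome <- AgeGroup -> Adherence -> PriorTherapy <- Dosage -> Severity <- Biomarker -> Treatment
  P6: Outcome <- AgeGroup -> Adherence -> PriorTherapy <- Dosage -> Severity -> Treatment
  P7: Outcome <- AgeGroup -> PriorTherapy <- Dosage -> Severity <- Biomarker -> Treatment
  P8: Outcome <- AgeGroup -> PriorTherapy <- Dosage -> Severity -> Treatment
That exhausts the simple backdoor paths. Count: 8.

8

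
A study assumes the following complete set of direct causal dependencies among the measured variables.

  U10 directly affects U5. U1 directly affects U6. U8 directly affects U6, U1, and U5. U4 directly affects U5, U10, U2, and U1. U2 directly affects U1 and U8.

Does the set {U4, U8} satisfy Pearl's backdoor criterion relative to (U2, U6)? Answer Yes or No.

Backdoor paths from U2 to U6 (paths whose first edge points into U2):
  P1: U2 <- U4 -> U10 -> U5 <- U8 -> U1 -> U6
  P2: U2 <- U4 -> U10 -> U5 <- U8 -> U6
  P3: U2 <- U4 -> U5 <- U8 -> U1 -> U6
  P4: U2 <- U4 -> U5 <- U8 -> U6
  P5: U2 <- U4 -> U1 <- U8 -> U6
  P6: U2 <- U4 -> U1 -> U6
Condition 1 (no descendant of U2 in the set): FAILS — U8 is a descendant of U2.
Condition 2 (every backdoor path blocked by {U4, U8}):
  P1: blocked at fork node U4 ∈ conditioning set.
  P2: blocked at fork node U4 ∈ conditioning set.
  P3: blocked at fork node U4 ∈ conditioning set.
  P4: blocked at fork node U4 ∈ conditioning set.
  P5: blocked at fork node U4 ∈ conditioning set.
  P6: blocked at fork node U4 ∈ conditioning set.
{U4, U8} does not satisfy the backdoor criterion.

No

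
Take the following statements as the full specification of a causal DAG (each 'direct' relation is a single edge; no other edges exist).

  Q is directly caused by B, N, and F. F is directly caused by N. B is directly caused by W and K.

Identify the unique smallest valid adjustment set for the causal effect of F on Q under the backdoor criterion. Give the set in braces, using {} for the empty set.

{N}

Variables eligible for adjustment (non-descendants of F, excluding F and Q): {B, K, N, W}.
Backdoor paths from F to Q:
  P1: F <- N -> Q
The empty set is not sufficient: P1 (F <- N -> Q) has no collider blocking it and no conditioned non-collider, so it is open.
Try {N}:
  P1: blocked at fork node N ∈ conditioning set.
{N} contains no descendant of F and blocks every backdoor path.
No other singleton works — e.g. {K} leaves P1 open — so {N} is the unique smallest valid adjustment set.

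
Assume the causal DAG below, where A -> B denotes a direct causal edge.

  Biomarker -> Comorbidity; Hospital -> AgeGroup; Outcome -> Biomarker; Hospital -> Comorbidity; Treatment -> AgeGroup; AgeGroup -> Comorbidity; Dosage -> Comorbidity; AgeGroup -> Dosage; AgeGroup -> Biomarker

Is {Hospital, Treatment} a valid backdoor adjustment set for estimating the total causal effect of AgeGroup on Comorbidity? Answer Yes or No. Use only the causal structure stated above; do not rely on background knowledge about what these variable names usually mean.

Backdoor paths from AgeGroup to Comorbidity (paths whose first edge points into AgeGroup):
  P1: AgeGroup <- Hospital -> Comorbidity
Condition 1 (no descendant of AgeGroup in the set): holds — descendants of AgeGroup are {Biomarker, Comorbidity, Dosage}; none are in {Hospital, Treatment}.
Condition 2 (every backdoor path blocked by {Hospital, Treatment}):
  P1: blocked at fork node Hospital ∈ conditioning set.
{Hospital, Treatment} satisfies the backdoor criterion.

Yes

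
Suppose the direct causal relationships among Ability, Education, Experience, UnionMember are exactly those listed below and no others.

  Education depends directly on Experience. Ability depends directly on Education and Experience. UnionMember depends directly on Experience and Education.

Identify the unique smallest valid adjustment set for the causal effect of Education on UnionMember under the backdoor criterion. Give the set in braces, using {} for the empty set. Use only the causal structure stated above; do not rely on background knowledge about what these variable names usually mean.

{Experience}

Variables eligible for adjustment (non-descendants of Education, excluding Education and UnionMember): {Experience}.
Backdoor paths from Education to UnionMember:
  P1: Education <- Experience -> UnionMember
The empty set is not sufficient: P1 (Education <- Experience -> UnionMember) has no collider blocking it and no conditioned non-collider, so it is open.
Try {Experience}:
  P1: blocked at fork node Experience ∈ conditioning set.
{Experience} contains no descendant of Education and blocks every backdoor path.
{Experience} is the unique smallest valid adjustment set.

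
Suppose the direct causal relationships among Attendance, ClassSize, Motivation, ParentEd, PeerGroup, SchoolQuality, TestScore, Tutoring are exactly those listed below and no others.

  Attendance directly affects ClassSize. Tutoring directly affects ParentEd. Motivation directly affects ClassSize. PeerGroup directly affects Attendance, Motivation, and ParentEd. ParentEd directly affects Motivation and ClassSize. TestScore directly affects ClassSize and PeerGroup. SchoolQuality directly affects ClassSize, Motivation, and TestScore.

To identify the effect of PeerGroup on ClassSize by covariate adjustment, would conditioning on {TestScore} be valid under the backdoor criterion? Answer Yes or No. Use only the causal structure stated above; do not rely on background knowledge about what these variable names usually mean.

Yes

Backdoor paths from PeerGroup to ClassSize (paths whose first edge points into PeerGroup):
  P1: PeerGroup <- TestScore <- SchoolQuality -> Motivation <- ParentEd -> ClassSize
  P2: PeerGroup <- TestScore <- SchoolQuality -> Motivation -> ClassSize
  P3: PeerGroup <- TestScore <- SchoolQuality -> ClassSize
  P4: PeerGroup <- TestScore -> ClassSize
Condition 1 (no descendant of PeerGroup in the set): holds — descendants of PeerGroup are {Attendance, ClassSize, Motivation, ParentEd}; none are in {TestScore}.
Condition 2 (every backdoor path blocked by {TestScore}):
  P1: blocked at chain node TestScore ∈ conditioning set.
  P2: blocked at chain node TestScore ∈ conditioning set.
  P3: blocked at chain node TestScore ∈ conditioning set.
  P4: blocked at fork node TestScore ∈ conditioning set.
{TestScore} satisfies the backdoor criterion.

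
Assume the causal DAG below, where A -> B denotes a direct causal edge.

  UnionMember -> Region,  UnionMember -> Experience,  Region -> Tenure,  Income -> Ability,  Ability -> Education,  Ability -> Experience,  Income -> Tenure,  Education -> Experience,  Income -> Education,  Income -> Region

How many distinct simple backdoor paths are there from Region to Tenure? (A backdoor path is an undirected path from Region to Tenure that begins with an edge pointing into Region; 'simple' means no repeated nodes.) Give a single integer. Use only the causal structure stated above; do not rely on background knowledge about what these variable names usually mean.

A backdoor path from Region to Tenure is any simple undirected path whose first edge points into Region (i.e. leaves Region via a parent).
Parents of Region: {Income, UnionMember}.
Enumerating:
  P1: Region <- Income -> Tenure
  P2: Region <- UnionMember -> Experience <- Ability <- Income -> Tenure
  P3: Region <- UnionMember -> Experience <- Ability -> Education <- Income -> Tenure
  P4: Region <- UnionMember -> Experience <- Education <- Income -> Tenure
  P5: Region <- UnionMember -> Experience <- Education <- Ability <- Income -> Tenure
That exhausts the simple backdoor paths. Count: 5.

5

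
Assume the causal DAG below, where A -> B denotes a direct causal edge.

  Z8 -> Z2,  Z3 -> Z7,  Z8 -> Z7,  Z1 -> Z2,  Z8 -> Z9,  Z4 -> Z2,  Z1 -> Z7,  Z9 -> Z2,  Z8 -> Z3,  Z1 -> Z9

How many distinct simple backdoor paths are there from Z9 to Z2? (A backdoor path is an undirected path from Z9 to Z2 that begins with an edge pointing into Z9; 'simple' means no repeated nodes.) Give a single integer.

A backdoor path from Z9 to Z2 is any simple undirected path whose first edge points into Z9 (i.e. leaves Z9 via a parent).
Parents of Z9: {Z1, Z8}.
Enumerating:
  P1: Z9 <- Z8 -> Z3 -> Z7 <- Z1 -> Z2
  P2: Z9 <- Z8 -> Z7 <- Z1 -> Z2
  P3: Z9 <- Z8 -> Z2
  P4: Z9 <- Z1 -> Z7 <- Z8 -> Z2
  P5: Z9 <- Z1 -> Z7 <- Z3 <- Z8 -> Z2
  P6: Z9 <- Z1 -> Z2
That exhausts the simple backdoor paths. Count: 6.

6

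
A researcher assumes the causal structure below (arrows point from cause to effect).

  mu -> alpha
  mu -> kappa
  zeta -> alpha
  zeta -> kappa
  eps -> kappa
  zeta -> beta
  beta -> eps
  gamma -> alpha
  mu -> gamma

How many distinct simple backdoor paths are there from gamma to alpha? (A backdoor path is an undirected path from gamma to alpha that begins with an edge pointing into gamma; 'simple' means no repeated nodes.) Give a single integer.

A backdoor path from gamma to alpha is any simple undirected path whose first edge points into gamma (i.e. leaves gamma via a parent).
Parents of gamma: {mu}.
Enumerating:
  P1: gamma <- mu -> alpha
  P2: gamma <- mu -> kappa <- zeta -> alpha
  P3: gamma <- mu -> kappa <- eps <- beta <- zeta -> alpha
That exhausts the simple backdoor paths. Count: 3.

3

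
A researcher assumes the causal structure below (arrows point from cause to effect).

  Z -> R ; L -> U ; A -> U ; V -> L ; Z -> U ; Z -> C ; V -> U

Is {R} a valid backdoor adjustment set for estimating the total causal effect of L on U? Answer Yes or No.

No

Backdoor paths from L to U (paths whose first edge points into L):
  P1: L <- V -> U
Condition 1 (no descendant of L in the set): holds — descendants of L are {U}; none are in {R}.
Condition 2 (every backdoor path blocked by {R}):
  P1: open — no interior node is in the conditioning set.
{R} does not satisfy the backdoor criterion.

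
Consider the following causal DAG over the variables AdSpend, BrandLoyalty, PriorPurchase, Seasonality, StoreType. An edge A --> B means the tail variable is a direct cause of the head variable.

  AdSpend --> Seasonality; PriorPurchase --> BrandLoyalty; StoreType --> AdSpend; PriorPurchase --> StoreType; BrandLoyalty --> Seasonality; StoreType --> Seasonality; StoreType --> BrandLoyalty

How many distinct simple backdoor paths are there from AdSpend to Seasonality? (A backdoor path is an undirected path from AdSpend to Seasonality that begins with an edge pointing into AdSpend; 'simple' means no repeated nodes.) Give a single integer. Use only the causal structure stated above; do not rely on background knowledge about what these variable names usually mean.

A backdoor path from AdSpend to Seasonality is any simple undirected path whose first edge points into AdSpend (i.e. leaves AdSpend via a parent).
Parents of AdSpend: {StoreType}.
Enumerating:
  P1: AdSpend <- StoreType <- PriorPurchase -> BrandLoyalty -> Seasonality
  P2: AdSpend <- StoreType -> BrandLoyalty -> Seasonality
  P3: AdSpend <- StoreType -> Seasonality
That exhausts the simple backdoor paths. Count: 3.

3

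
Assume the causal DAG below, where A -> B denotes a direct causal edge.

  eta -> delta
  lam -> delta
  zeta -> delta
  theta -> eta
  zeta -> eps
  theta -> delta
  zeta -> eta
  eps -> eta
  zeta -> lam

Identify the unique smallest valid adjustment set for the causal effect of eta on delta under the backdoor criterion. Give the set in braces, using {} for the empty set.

{theta, zeta}

Variables eligible for adjustment (non-descendants of eta, excluding eta and delta): {eps, lam, theta, zeta}.
Backdoor paths from eta to delta:
  P1: eta <- theta -> delta
  P2: eta <- zeta -> lam -> delta
  P3: eta <- zeta -> delta
  P4: eta <- eps <- zeta -> lam -> delta
  P5: eta <- eps <- zeta -> delta
The empty set is not sufficient: P1 (eta <- theta -> delta) has no collider blocking it and no conditioned non-collider, so it is open.
Try {theta, zeta}:
  P1: blocked at fork node theta ∈ conditioning set.
  P2: blocked at fork node zeta ∈ conditioning set.
  P3: blocked at fork node zeta ∈ conditioning set.
  P4: blocked at fork node zeta ∈ conditioning set.
  P5: blocked at fork node zeta ∈ conditioning set.
{theta, zeta} contains no descendant of eta and blocks every backdoor path.
Every element of {theta, zeta} is needed (dropping theta leaves P1 open; dropping zeta leaves P2 open), so no proper subset is valid.
Among all size-2 subsets of the eligible variables, only {theta, zeta} blocks every backdoor path, so it is the unique smallest valid adjustment set.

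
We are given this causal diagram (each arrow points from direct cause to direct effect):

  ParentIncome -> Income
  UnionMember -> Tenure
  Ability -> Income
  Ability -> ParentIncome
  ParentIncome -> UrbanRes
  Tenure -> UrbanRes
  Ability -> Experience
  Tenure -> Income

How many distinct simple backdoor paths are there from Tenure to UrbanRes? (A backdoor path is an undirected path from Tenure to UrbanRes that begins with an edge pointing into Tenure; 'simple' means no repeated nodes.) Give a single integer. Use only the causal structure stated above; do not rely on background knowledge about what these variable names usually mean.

0

A backdoor path from Tenure to UrbanRes is any simple undirected path whose first edge points into Tenure (i.e. leaves Tenure via a parent).
Parents of Tenure: {UnionMember}.
No simple path from any parent of Tenure reaches UrbanRes without revisiting Tenure, so there are no backdoor paths.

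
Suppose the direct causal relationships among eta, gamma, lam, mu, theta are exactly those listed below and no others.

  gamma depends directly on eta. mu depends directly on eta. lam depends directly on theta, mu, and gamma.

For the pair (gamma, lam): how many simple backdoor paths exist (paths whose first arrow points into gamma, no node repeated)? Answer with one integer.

A backdoor path from gamma to lam is any simple undirected path whose first edge points into gamma (i.e. leaves gamma via a parent).
Parents of gamma: {eta}.
Enumerating:
  P1: gamma <- eta -> mu -> lam
That exhausts the simple backdoor paths. Count: 1.

1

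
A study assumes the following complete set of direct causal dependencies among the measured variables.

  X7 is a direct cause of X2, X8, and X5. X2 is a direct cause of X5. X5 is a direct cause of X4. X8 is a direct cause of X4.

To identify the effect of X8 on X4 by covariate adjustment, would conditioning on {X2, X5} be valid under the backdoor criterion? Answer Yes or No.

Backdoor paths from X8 to X4 (paths whose first edge points into X8):
  P1: X8 <- X7 -> X2 -> X5 -> X4
  P2: X8 <- X7 -> X5 -> X4
Condition 1 (no descendant of X8 in the set): holds — descendants of X8 are {X4}; none are in {X2, X5}.
Condition 2 (every backdoor path blocked by {X2, X5}):
  P1: blocked at chain node X2 ∈ conditioning set.
  P2: blocked at chain node X5 ∈ conditioning set.
{X2, X5} satisfies the backdoor criterion.

Yes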